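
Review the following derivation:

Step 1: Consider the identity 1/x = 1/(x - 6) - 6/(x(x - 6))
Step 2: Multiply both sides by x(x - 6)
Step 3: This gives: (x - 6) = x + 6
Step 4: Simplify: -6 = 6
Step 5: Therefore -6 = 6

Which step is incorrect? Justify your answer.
Step 3: This gives: (x - 6) = x + 6

Step 3 makes a sign error when clearing denominators. Multiplying -6/(x(x - 6)) by x(x - 6) gives -6, not +6. The correct result is (x - 6) = x - 6, which is trivially true, not (x - 6) = x + 6. (Step 1 is a valid identity: 1/(x - 6) - 6/(x(x - 6)) = (x - 6)/(x(x - 6)) = 1/x.)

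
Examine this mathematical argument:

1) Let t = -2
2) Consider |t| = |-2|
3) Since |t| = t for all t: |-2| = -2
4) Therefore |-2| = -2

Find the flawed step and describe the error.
Step 3: Since |t| = t for all t: |-2| = -2

Step 3 incorrectly states that |t| = t for all t. The correct definition is |t| = t when t >= 0, and |t| = -t when t < 0. Since -2 < 0, we have |-2| = -(-2) = 2, not -2.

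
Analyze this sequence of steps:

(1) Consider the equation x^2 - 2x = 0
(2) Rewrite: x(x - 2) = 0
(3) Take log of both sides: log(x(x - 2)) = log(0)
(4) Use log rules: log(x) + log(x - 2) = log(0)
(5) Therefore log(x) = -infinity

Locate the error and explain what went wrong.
Step 3: Take log of both sides: log(x(x - 2)) = log(0)

Step 3 takes the logarithm of both sides, resulting in log(0) on the right side. The logarithm is only defined for positive numbers; log(0) is undefined (approaches negative infinity). This operation is invalid.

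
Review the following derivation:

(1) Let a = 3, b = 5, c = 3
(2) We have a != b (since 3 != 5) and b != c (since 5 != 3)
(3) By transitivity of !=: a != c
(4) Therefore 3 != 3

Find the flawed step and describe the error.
Step 3: By transitivity of !=: a != c

Step 3 incorrectly applies transitivity to the '!=' relation. Transitivity states: if a R b and b R c, then a R c. However, '!=' is not transitive. Counterexample: 3 != 5 and 5 != 3, but 3 = 3 (both equal 3). Transitivity holds for relations like <, <=, =, but not for !=.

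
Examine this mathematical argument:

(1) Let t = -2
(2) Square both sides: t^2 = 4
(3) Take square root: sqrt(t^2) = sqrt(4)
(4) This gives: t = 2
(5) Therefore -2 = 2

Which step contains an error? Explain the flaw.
Step 4: This gives: t = 2

Step 4 incorrectly states that sqrt(t^2) = t. The correct identity is sqrt(t^2) = |t|. Since t = -2 < 0, we have sqrt(t^2) = |-2| = 2, not t = -2.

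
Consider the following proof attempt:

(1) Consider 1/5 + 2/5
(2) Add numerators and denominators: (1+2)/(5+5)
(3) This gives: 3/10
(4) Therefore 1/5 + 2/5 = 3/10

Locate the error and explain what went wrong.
Step 2: Add numerators and denominators: (1+2)/(5+5)

Step 2 incorrectly adds fractions by separately adding numerators and denominators. This is wrong. The correct method requires a common denominator: 1/5 + 2/5 = (1×5 + 2×5)/(5×5) = 15/25 = 3/5. The method used gives 3/10, which is different.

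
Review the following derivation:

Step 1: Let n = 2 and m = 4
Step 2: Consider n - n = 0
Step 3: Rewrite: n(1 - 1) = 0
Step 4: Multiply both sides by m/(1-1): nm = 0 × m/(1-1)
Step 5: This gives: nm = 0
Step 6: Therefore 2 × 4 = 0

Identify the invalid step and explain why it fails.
Step 4: Multiply both sides by m/(1-1): nm = 0 × m/(1-1)

Step 4 multiplies both sides by m/(1-1). However, 1-1 = 0, so this is multiplication by m/0, which is undefined. We cannot multiply by an undefined expression.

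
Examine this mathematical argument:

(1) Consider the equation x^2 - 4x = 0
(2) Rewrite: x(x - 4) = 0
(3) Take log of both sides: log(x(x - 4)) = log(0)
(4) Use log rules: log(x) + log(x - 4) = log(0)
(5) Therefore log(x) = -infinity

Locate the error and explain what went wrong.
Step 3: Take log of both sides: log(x(x - 4)) = log(0)

Step 3 takes the logarithm of both sides, resulting in log(0) on the right side. The logarithm is only defined for positive numbers; log(0) is undefined (approaches negative infinity). This operation is invalid.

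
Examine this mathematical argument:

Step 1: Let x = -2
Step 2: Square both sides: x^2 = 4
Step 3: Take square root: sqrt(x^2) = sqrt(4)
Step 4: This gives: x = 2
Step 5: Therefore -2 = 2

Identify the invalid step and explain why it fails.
Step 4: This gives: x = 2

Step 4 incorrectly states that sqrt(x^2) = x. The correct identity is sqrt(x^2) = |x|. Since x = -2 < 0, we have sqrt(x^2) = |-2| = 2, not x = -2.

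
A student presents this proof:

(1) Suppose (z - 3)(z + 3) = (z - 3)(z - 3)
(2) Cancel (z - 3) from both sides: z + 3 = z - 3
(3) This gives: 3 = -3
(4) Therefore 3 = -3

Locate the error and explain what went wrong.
Step 2: Cancel (z - 3) from both sides: z + 3 = z - 3

Step 2 cancels (z - 3) from both sides. This is only valid if (z - 3) ≠ 0, i.e., z ≠ 3. When z = 3, both sides equal zero regardless of the other factors. The correct approach requires considering z = 3 as a separate case.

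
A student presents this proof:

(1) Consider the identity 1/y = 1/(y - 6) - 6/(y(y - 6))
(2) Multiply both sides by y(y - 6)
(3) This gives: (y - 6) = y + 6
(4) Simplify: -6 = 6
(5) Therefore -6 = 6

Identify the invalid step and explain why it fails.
Step 3: This gives: (y - 6) = y + 6

Step 3 makes a sign error when clearing denominators. Multiplying -6/(y(y - 6)) by y(y - 6) gives -6, not +6. The correct result is (y - 6) = y - 6, which is trivially true, not (y - 6) = y + 6. (Step 1 is a valid identity: 1/(y - 6) - 6/(y(y - 6)) = (y - 6)/(y(y - 6)) = 1/y.)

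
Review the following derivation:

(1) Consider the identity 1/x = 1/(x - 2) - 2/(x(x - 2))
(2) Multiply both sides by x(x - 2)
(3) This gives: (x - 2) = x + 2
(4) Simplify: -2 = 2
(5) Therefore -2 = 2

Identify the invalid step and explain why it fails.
Step 3: This gives: (x - 2) = x + 2

Step 3 makes a sign error when clearing denominators. Multiplying -2/(x(x - 2)) by x(x - 2) gives -2, not +2. The correct result is (x - 2) = x - 2, which is trivially true, not (x - 2) = x + 2. (Step 1 is a valid identity: 1/(x - 2) - 2/(x(x - 2)) = (x - 2)/(x(x - 2)) = 1/x.)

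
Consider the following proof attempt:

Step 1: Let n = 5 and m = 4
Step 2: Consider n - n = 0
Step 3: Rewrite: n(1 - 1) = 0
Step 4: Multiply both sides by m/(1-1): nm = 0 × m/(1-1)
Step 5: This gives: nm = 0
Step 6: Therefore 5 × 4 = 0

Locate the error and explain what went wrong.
Step 4: Multiply both sides by m/(1-1): nm = 0 × m/(1-1)

Step 4 multiplies both sides by m/(1-1). However, 1-1 = 0, so this is multiplication by m/0, which is undefined. We cannot multiply by an undefined expression.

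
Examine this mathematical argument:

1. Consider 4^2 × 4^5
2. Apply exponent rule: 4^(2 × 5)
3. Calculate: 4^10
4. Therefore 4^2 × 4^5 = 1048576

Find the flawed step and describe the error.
Step 2: Apply exponent rule: 4^(2 × 5)

Step 2 incorrectly states that a^b × a^c = a^(b×c). The correct rule is a^b × a^c = a^(b+c). The actual value is 4^2 × 4^5 = 4^7 = 16384, not 4^10 = 1048576.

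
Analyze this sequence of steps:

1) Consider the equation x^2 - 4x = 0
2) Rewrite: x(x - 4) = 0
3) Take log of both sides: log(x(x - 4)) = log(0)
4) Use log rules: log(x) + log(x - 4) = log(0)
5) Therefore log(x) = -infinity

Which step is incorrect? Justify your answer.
Step 3: Take log of both sides: log(x(x - 4)) = log(0)

Step 3 takes the logarithm of both sides, resulting in log(0) on the right side. The logarithm is only defined for positive numbers; log(0) is undefined (approaches negative infinity). This operation is invalid.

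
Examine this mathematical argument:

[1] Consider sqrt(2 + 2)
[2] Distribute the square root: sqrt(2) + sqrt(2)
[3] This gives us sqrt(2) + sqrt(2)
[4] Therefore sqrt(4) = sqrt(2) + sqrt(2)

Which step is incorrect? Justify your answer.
Step 2: Distribute the square root: sqrt(2) + sqrt(2)

Step 2 incorrectly 'distributes' the square root over addition. The square root function does not distribute: sqrt(a + b) ≠ sqrt(a) + sqrt(b). In fact, sqrt(2 + 2) = sqrt(4) ≈ 2.0000, while sqrt(2) + sqrt(2) ≈ 2.8284.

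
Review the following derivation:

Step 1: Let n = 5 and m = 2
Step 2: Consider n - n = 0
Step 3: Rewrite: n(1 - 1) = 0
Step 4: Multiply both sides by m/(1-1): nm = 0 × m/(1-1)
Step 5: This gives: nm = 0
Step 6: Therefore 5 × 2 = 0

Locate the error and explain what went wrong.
Step 4: Multiply both sides by m/(1-1): nm = 0 × m/(1-1)

Step 4 multiplies both sides by m/(1-1). However, 1-1 = 0, so this is multiplication by m/0, which is undefined. We cannot multiply by an undefined expression.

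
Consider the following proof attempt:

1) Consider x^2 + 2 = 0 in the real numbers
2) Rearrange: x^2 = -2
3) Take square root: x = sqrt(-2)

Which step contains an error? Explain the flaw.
Step 3: Take square root: x = sqrt(-2)

Step 3 takes the square root of -2, which is negative. In the real number system, the square root of a negative number is undefined. The equation x^2 + 2 = 0 has no real solutions. Square roots of negative numbers only exist in the complex numbers.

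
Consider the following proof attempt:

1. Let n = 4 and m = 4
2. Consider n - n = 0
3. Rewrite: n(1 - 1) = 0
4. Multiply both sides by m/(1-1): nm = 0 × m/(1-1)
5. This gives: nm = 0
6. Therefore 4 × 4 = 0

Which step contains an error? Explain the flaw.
Step 4: Multiply both sides by m/(1-1): nm = 0 × m/(1-1)

Step 4 multiplies both sides by m/(1-1). However, 1-1 = 0, so this is multiplication by m/0, which is undefined. We cannot multiply by an undefined expression.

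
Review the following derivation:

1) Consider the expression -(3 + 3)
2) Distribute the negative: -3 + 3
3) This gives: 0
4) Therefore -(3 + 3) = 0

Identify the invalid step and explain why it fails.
Step 2: Distribute the negative: -3 + 3

Step 2 incorrectly distributes the negative sign. The correct distribution is -(3 + 3) = -3 - 3 = -6. The negative must be applied to both terms, not just the first. The error treats -(3 + 3) as -3 + 3, which equals 0 instead of -6.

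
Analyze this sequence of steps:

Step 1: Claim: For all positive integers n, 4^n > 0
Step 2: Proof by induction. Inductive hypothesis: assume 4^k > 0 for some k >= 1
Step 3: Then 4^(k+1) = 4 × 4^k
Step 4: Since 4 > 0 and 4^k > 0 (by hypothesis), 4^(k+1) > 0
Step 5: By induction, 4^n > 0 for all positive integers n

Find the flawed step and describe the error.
Step 5: By induction, 4^n > 0 for all positive integers n

Step 5 concludes the proof by induction, but no base case was ever established. A valid induction proof requires: (1) a base case proving 4^1 > 0, and (2) an inductive step showing IF 4^k > 0 THEN 4^(k+1) > 0. Steps 2-4 correctly establish the inductive step, but without the base case the conclusion in step 5 does not follow.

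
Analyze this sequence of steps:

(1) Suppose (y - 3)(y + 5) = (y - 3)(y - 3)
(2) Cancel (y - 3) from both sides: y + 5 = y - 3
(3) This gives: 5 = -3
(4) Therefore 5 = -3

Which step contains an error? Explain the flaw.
Step 2: Cancel (y - 3) from both sides: y + 5 = y - 3

Step 2 cancels (y - 3) from both sides. This is only valid if (y - 3) ≠ 0, i.e., y ≠ 3. When y = 3, both sides equal zero regardless of the other factors. The correct approach requires considering y = 3 as a separate case.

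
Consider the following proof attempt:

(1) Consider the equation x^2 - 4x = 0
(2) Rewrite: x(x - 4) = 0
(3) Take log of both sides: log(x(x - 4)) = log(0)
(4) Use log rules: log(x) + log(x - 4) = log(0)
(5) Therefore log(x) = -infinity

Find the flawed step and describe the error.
Step 3: Take log of both sides: log(x(x - 4)) = log(0)

Step 3 takes the logarithm of both sides, resulting in log(0) on the right side. The logarithm is only defined for positive numbers; log(0) is undefined (approaches negative infinity). This operation is invalid.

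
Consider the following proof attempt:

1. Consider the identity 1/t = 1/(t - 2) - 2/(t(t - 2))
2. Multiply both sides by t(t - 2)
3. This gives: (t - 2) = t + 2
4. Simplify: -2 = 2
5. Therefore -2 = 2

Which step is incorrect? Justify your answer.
Step 3: This gives: (t - 2) = t + 2

Step 3 makes a sign error when clearing denominators. Multiplying -2/(t(t - 2)) by t(t - 2) gives -2, not +2. The correct result is (t - 2) = t - 2, which is trivially true, not (t - 2) = t + 2. (Step 1 is a valid identity: 1/(t - 2) - 2/(t(t - 2)) = (t - 2)/(t(t - 2)) = 1/t.)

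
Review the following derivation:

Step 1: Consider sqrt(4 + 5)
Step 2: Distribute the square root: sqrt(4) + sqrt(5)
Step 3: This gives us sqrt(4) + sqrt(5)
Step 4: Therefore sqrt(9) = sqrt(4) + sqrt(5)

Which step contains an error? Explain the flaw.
Step 2: Distribute the square root: sqrt(4) + sqrt(5)

Step 2 incorrectly 'distributes' the square root over addition. The square root function does not distribute: sqrt(a + b) ≠ sqrt(a) + sqrt(b). In fact, sqrt(4 + 5) = sqrt(9) ≈ 3.0000, while sqrt(4) + sqrt(5) ≈ 4.2361.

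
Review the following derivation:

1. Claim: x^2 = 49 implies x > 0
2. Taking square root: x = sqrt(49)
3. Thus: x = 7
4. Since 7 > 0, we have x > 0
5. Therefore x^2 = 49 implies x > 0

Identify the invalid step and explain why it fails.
Step 2: Taking square root: x = sqrt(49)

Step 2 takes the square root and assumes the positive root only. The equation x^2 = 49 actually has two solutions: x = 7 and x = -7. The proof silently assumes x > 0 without justification, then uses this assumption to conclude x > 0, which is circular. The counterexample x = -7 shows the claim is false.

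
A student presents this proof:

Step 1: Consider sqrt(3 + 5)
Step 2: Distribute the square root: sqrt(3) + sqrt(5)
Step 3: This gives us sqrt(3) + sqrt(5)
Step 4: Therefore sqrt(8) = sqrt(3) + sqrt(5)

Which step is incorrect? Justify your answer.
Step 2: Distribute the square root: sqrt(3) + sqrt(5)

Step 2 incorrectly 'distributes' the square root over addition. The square root function does not distribute: sqrt(a + b) ≠ sqrt(a) + sqrt(b). In fact, sqrt(3 + 5) = sqrt(8) ≈ 2.8284, while sqrt(3) + sqrt(5) ≈ 3.9681.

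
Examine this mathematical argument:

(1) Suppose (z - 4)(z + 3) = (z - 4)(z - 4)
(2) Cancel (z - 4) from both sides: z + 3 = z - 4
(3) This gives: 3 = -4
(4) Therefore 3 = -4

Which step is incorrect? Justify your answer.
Step 2: Cancel (z - 4) from both sides: z + 3 = z - 4

Step 2 cancels (z - 4) from both sides. This is only valid if (z - 4) ≠ 0, i.e., z ≠ 4. When z = 4, both sides equal zero regardless of the other factors. The correct approach requires considering z = 4 as a separate case.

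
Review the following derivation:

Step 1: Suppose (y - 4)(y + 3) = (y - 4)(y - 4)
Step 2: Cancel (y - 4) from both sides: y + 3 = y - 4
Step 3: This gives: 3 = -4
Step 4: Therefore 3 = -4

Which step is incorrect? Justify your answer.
Step 2: Cancel (y - 4) from both sides: y + 3 = y - 4

Step 2 cancels (y - 4) from both sides. This is only valid if (y - 4) ≠ 0, i.e., y ≠ 4. When y = 4, both sides equal zero regardless of the other factors. The correct approach requires considering y = 4 as a separate case.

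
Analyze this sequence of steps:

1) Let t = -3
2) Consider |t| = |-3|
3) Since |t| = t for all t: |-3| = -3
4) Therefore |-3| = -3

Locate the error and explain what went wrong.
Step 3: Since |t| = t for all t: |-3| = -3

Step 3 incorrectly states that |t| = t for all t. The correct definition is |t| = t when t >= 0, and |t| = -t when t < 0. Since -3 < 0, we have |-3| = -(-3) = 3, not -3.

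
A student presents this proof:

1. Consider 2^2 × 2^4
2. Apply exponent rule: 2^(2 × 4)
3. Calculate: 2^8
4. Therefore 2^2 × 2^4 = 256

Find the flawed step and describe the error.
Step 2: Apply exponent rule: 2^(2 × 4)

Step 2 incorrectly states that a^b × a^c = a^(b×c). The correct rule is a^b × a^c = a^(b+c). The actual value is 2^2 × 2^4 = 2^6 = 64, not 2^8 = 256.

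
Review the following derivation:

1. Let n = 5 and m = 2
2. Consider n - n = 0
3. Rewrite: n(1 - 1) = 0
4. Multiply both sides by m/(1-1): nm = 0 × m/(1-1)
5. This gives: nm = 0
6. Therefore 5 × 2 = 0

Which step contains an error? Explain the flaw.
Step 4: Multiply both sides by m/(1-1): nm = 0 × m/(1-1)

Step 4 multiplies both sides by m/(1-1). However, 1-1 = 0, so this is multiplication by m/0, which is undefined. We cannot multiply by an undefined expression.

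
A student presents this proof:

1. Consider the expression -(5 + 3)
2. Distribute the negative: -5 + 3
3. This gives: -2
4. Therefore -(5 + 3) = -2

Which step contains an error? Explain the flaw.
Step 2: Distribute the negative: -5 + 3

Step 2 incorrectly distributes the negative sign. The correct distribution is -(5 + 3) = -5 - 3 = -8. The negative must be applied to both terms, not just the first. The error treats -(5 + 3) as -5 + 3, which equals -2 instead of -8.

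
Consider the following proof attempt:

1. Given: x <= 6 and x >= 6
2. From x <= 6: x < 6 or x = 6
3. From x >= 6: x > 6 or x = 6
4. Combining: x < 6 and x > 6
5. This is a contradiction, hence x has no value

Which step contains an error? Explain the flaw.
Step 4: Combining: x < 6 and x > 6

Step 4 incorrectly combines the conditions. From x <= 6 and x >= 6, the intersection is x = 6. The error treats the 'or' cases as 'and' requirements. The correct conclusion is that x = 6 is the unique solution, not that no solution exists.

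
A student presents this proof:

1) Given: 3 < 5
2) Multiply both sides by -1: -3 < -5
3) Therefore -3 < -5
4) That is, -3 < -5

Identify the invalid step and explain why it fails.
Step 2: Multiply both sides by -1: -3 < -5

Step 2 multiplies both sides by -1 but fails to reverse the inequality sign. When multiplying (or dividing) an inequality by a negative number, the direction must be reversed. Since 3 < 5, we should get -3 > -5, i.e., -3 > -5.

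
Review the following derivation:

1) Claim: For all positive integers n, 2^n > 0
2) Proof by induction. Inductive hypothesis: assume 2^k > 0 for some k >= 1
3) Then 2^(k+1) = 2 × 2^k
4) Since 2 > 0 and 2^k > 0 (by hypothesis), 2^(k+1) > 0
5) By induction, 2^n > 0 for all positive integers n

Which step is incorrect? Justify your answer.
Step 5: By induction, 2^n > 0 for all positive integers n

Step 5 concludes the proof by induction, but no base case was ever established. A valid induction proof requires: (1) a base case proving 2^1 > 0, and (2) an inductive step showing IF 2^k > 0 THEN 2^(k+1) > 0. Steps 2-4 correctly establish the inductive step, but without the base case the conclusion in step 5 does not follow.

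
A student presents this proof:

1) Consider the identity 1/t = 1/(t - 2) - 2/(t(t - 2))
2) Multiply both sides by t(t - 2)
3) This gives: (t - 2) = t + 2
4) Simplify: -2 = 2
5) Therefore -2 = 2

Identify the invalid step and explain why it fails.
Step 3: This gives: (t - 2) = t + 2

Step 3 makes a sign error when clearing denominators. Multiplying -2/(t(t - 2)) by t(t - 2) gives -2, not +2. The correct result is (t - 2) = t - 2, which is trivially true, not (t - 2) = t + 2. (Step 1 is a valid identity: 1/(t - 2) - 2/(t(t - 2)) = (t - 2)/(t(t - 2)) = 1/t.)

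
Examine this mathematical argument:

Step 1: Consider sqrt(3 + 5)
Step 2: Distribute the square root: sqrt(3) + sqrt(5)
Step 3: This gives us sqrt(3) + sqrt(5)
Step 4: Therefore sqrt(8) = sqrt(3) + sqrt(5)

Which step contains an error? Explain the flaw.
Step 2: Distribute the square root: sqrt(3) + sqrt(5)

Step 2 incorrectly 'distributes' the square root over addition. The square root function does not distribute: sqrt(a + b) ≠ sqrt(a) + sqrt(b). In fact, sqrt(3 + 5) = sqrt(8) ≈ 2.8284, while sqrt(3) + sqrt(5) ≈ 3.9681.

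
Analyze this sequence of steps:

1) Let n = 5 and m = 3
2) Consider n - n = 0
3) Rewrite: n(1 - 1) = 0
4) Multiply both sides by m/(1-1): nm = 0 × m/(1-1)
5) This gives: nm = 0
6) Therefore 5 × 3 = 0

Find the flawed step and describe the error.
Step 4: Multiply both sides by m/(1-1): nm = 0 × m/(1-1)

Step 4 multiplies both sides by m/(1-1). However, 1-1 = 0, so this is multiplication by m/0, which is undefined. We cannot multiply by an undefined expression.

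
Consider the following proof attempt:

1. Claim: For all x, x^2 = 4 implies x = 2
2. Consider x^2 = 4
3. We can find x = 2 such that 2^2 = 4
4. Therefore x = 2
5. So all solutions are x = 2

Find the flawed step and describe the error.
Step 4: Therefore x = 2

Step 4 incorrectly concludes that x = 2 is the only solution. The proof shows that x = 2 is A solution (existence), but does not show it is the ONLY solution (uniqueness). In fact, x = -2 is also a solution since (-2)^2 = 4. Finding one solution doesn't prove there are no others.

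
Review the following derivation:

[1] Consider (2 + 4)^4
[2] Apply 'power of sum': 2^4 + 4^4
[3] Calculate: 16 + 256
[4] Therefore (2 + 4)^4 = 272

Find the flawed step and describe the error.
Step 2: Apply 'power of sum': 2^4 + 4^4

Step 2 incorrectly applies a non-existent rule '(a+b)^n = a^n + b^n'. This is false in general. The correct expansion uses the binomial theorem. The actual value is (2 + 4)^4 = 6^4 = 1296, not 272.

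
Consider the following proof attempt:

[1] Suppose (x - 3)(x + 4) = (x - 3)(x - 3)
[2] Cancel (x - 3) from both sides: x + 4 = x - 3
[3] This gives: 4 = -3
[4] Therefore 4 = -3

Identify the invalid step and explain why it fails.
Step 2: Cancel (x - 3) from both sides: x + 4 = x - 3

Step 2 cancels (x - 3) from both sides. This is only valid if (x - 3) ≠ 0, i.e., x ≠ 3. When x = 3, both sides equal zero regardless of the other factors. The correct approach requires considering x = 3 as a separate case.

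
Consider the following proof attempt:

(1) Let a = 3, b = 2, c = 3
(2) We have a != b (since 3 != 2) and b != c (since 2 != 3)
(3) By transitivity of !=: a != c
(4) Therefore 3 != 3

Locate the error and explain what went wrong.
Step 3: By transitivity of !=: a != c

Step 3 incorrectly applies transitivity to the '!=' relation. Transitivity states: if a R b and b R c, then a R c. However, '!=' is not transitive. Counterexample: 3 != 2 and 2 != 3, but 3 = 3 (both equal 3). Transitivity holds for relations like <, <=, =, but not for !=.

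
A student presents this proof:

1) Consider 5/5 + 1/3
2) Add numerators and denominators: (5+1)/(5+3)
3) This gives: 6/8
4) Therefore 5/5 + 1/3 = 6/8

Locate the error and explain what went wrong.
Step 2: Add numerators and denominators: (5+1)/(5+3)

Step 2 incorrectly adds fractions by separately adding numerators and denominators. This is wrong. The correct method requires a common denominator: 5/5 + 1/3 = (5×3 + 1×5)/(5×3) = 20/15 = 4/3. The method used gives 6/8, which is different.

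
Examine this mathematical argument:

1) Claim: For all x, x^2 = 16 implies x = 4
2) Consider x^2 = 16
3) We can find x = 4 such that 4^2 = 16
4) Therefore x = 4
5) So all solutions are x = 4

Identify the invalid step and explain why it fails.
Step 4: Therefore x = 4

Step 4 incorrectly concludes that x = 4 is the only solution. The proof shows that x = 4 is A solution (existence), but does not show it is the ONLY solution (uniqueness). In fact, x = -4 is also a solution since (-4)^2 = 16. Finding one solution doesn't prove there are no others.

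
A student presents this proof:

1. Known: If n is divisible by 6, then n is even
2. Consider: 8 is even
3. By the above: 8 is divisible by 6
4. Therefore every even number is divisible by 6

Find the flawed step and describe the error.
Step 3: By the above: 8 is divisible by 6

Step 3 commits the fallacy of affirming the consequent. The known fact 'divisible by 6 → even' does NOT imply 'even → divisible by 6'. That would be the converse, which is false. For example, 8 is even but 8 ÷ 6 = 1.33, which is not an integer.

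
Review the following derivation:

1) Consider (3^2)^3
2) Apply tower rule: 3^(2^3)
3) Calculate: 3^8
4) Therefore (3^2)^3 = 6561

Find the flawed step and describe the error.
Step 2: Apply tower rule: 3^(2^3)

Step 2 incorrectly states that (a^b)^c = a^(b^c). The correct rule is (a^b)^c = a^(b×c). The actual value is (3^2)^3 = 3^6 = 729, not 3^8 = 6561.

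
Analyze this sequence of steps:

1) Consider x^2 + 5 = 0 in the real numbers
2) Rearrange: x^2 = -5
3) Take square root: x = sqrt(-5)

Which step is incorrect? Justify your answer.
Step 3: Take square root: x = sqrt(-5)

Step 3 takes the square root of -5, which is negative. In the real number system, the square root of a negative number is undefined. The equation x^2 + 5 = 0 has no real solutions. Square roots of negative numbers only exist in the complex numbers.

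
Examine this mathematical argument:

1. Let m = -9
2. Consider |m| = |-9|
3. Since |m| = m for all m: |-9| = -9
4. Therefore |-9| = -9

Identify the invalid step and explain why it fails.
Step 3: Since |m| = m for all m: |-9| = -9

Step 3 incorrectly states that |m| = m for all m. The correct definition is |m| = m when m >= 0, and |m| = -m when m < 0. Since -9 < 0, we have |-9| = -(-9) = 9, not -9.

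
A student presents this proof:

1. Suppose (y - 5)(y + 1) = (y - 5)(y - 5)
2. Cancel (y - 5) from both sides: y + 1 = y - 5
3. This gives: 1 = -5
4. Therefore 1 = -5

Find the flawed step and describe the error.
Step 2: Cancel (y - 5) from both sides: y + 1 = y - 5

Step 2 cancels (y - 5) from both sides. This is only valid if (y - 5) ≠ 0, i.e., y ≠ 5. When y = 5, both sides equal zero regardless of the other factors. The correct approach requires considering y = 5 as a separate case.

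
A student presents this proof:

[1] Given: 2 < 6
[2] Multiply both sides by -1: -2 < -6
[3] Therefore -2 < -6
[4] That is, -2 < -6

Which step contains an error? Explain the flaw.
Step 2: Multiply both sides by -1: -2 < -6

Step 2 multiplies both sides by -1 but fails to reverse the inequality sign. When multiplying (or dividing) an inequality by a negative number, the direction must be reversed. Since 2 < 6, we should get -2 > -6, i.e., -2 > -6.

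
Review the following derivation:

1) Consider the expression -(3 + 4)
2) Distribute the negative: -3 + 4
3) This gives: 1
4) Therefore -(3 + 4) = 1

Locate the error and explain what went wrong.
Step 2: Distribute the negative: -3 + 4

Step 2 incorrectly distributes the negative sign. The correct distribution is -(3 + 4) = -3 - 4 = -7. The negative must be applied to both terms, not just the first. The error treats -(3 + 4) as -3 + 4, which equals 1 instead of -7.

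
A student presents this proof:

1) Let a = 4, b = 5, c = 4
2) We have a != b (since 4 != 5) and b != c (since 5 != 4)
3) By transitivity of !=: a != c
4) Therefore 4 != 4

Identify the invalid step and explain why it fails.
Step 3: By transitivity of !=: a != c

Step 3 incorrectly applies transitivity to the '!=' relation. Transitivity states: if a R b and b R c, then a R c. However, '!=' is not transitive. Counterexample: 4 != 5 and 5 != 4, but 4 = 4 (both equal 4). Transitivity holds for relations like <, <=, =, but not for !=.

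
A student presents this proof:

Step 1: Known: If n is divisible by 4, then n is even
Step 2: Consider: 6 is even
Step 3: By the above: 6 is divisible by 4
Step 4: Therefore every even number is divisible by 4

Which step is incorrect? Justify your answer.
Step 3: By the above: 6 is divisible by 4

Step 3 commits the fallacy of affirming the consequent. The known fact 'divisible by 4 → even' does NOT imply 'even → divisible by 4'. That would be the converse, which is false. For example, 6 is even but 6 ÷ 4 = 1.50, which is not an integer.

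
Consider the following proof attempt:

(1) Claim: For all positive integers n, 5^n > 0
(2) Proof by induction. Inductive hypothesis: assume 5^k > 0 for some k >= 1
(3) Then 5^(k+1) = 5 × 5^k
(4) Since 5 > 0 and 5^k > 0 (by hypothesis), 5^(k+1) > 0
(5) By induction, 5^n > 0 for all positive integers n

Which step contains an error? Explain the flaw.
Step 5: By induction, 5^n > 0 for all positive integers n

Step 5 concludes the proof by induction, but no base case was ever established. A valid induction proof requires: (1) a base case proving 5^1 > 0, and (2) an inductive step showing IF 5^k > 0 THEN 5^(k+1) > 0. Steps 2-4 correctly establish the inductive step, but without the base case the conclusion in step 5 does not follow.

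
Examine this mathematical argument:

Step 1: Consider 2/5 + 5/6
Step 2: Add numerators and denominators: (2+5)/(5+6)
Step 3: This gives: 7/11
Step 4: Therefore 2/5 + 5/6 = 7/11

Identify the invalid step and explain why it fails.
Step 2: Add numerators and denominators: (2+5)/(5+6)

Step 2 incorrectly adds fractions by separately adding numerators and denominators. This is wrong. The correct method requires a common denominator: 2/5 + 5/6 = (2×6 + 5×5)/(5×6) = 37/30 = 37/30. The method used gives 7/11, which is different.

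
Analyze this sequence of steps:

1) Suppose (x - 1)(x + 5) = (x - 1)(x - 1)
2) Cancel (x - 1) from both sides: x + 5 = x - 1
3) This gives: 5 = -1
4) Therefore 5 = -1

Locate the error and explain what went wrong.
Step 2: Cancel (x - 1) from both sides: x + 5 = x - 1

Step 2 cancels (x - 1) from both sides. This is only valid if (x - 1) ≠ 0, i.e., x ≠ 1. When x = 1, both sides equal zero regardless of the other factors. The correct approach requires considering x = 1 as a separate case.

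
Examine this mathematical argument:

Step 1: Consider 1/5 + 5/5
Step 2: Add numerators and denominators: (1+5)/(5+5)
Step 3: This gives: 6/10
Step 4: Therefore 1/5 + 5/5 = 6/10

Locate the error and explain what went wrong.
Step 2: Add numerators and denominators: (1+5)/(5+5)

Step 2 incorrectly adds fractions by separately adding numerators and denominators. This is wrong. The correct method requires a common denominator: 1/5 + 5/5 = (1×5 + 5×5)/(5×5) = 30/25 = 6/5. The method used gives 6/10, which is different.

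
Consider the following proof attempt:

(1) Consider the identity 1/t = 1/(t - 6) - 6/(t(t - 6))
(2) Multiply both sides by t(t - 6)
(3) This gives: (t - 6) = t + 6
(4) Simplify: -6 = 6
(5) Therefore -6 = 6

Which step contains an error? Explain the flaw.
Step 3: This gives: (t - 6) = t + 6

Step 3 makes a sign error when clearing denominators. Multiplying -6/(t(t - 6)) by t(t - 6) gives -6, not +6. The correct result is (t - 6) = t - 6, which is trivially true, not (t - 6) = t + 6. (Step 1 is a valid identity: 1/(t - 6) - 6/(t(t - 6)) = (t - 6)/(t(t - 6)) = 1/t.)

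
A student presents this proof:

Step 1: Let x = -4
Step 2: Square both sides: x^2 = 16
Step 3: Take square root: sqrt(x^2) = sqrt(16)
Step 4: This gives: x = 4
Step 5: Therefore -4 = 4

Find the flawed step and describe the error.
Step 4: This gives: x = 4

Step 4 incorrectly states that sqrt(x^2) = x. The correct identity is sqrt(x^2) = |x|. Since x = -4 < 0, we have sqrt(x^2) = |-4| = 4, not x = -4.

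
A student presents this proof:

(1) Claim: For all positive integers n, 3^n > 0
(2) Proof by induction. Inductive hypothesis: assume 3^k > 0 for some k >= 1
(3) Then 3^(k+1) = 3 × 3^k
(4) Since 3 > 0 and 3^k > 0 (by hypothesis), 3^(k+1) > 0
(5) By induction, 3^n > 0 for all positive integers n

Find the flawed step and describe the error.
Step 5: By induction, 3^n > 0 for all positive integers n

Step 5 concludes the proof by induction, but no base case was ever established. A valid induction proof requires: (1) a base case proving 3^1 > 0, and (2) an inductive step showing IF 3^k > 0 THEN 3^(k+1) > 0. Steps 2-4 correctly establish the inductive step, but without the base case the conclusion in step 5 does not follow.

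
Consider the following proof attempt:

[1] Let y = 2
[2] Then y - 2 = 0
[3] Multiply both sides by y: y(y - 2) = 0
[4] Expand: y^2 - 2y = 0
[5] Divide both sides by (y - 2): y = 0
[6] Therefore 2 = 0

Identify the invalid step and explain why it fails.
Step 5: Divide both sides by (y - 2): y = 0

Step 5 divides both sides by (y - 2). However, since y = 2, we have (y - 2) = 0. Division by zero is undefined, making this step invalid.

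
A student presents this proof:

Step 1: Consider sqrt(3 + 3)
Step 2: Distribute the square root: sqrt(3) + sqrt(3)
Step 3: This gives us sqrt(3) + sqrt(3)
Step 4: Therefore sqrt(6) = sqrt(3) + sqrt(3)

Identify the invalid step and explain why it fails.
Step 2: Distribute the square root: sqrt(3) + sqrt(3)

Step 2 incorrectly 'distributes' the square root over addition. The square root function does not distribute: sqrt(a + b) ≠ sqrt(a) + sqrt(b). In fact, sqrt(3 + 3) = sqrt(6) ≈ 2.4495, while sqrt(3) + sqrt(3) ≈ 3.4641.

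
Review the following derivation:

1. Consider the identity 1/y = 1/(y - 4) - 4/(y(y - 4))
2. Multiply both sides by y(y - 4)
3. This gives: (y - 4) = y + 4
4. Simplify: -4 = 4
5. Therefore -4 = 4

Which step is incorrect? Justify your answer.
Step 3: This gives: (y - 4) = y + 4

Step 3 makes a sign error when clearing denominators. Multiplying -4/(y(y - 4)) by y(y - 4) gives -4, not +4. The correct result is (y - 4) = y - 4, which is trivially true, not (y - 4) = y + 4. (Step 1 is a valid identity: 1/(y - 4) - 4/(y(y - 4)) = (y - 4)/(y(y - 4)) = 1/y.)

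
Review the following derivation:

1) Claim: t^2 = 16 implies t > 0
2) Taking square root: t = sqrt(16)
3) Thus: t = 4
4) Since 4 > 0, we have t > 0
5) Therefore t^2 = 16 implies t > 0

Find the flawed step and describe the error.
Step 2: Taking square root: t = sqrt(16)

Step 2 takes the square root and assumes the positive root only. The equation t^2 = 16 actually has two solutions: t = 4 and t = -4. The proof silently assumes t > 0 without justification, then uses this assumption to conclude t > 0, which is circular. The counterexample t = -4 shows the claim is false.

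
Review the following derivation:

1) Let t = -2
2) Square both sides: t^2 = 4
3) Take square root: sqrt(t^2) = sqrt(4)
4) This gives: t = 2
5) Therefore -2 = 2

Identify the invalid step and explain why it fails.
Step 4: This gives: t = 2

Step 4 incorrectly states that sqrt(t^2) = t. The correct identity is sqrt(t^2) = |t|. Since t = -2 < 0, we have sqrt(t^2) = |-2| = 2, not t = -2.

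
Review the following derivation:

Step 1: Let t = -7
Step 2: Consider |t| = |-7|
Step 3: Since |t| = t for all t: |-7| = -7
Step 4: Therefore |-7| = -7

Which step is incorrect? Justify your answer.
Step 3: Since |t| = t for all t: |-7| = -7

Step 3 incorrectly states that |t| = t for all t. The correct definition is |t| = t when t >= 0, and |t| = -t when t < 0. Since -7 < 0, we have |-7| = -(-7) = 7, not -7.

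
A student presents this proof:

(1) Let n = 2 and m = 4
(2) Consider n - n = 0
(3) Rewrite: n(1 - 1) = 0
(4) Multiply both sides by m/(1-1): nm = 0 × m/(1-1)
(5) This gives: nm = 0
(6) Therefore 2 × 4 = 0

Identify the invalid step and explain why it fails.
Step 4: Multiply both sides by m/(1-1): nm = 0 × m/(1-1)

Step 4 multiplies both sides by m/(1-1). However, 1-1 = 0, so this is multiplication by m/0, which is undefined. We cannot multiply by an undefined expression.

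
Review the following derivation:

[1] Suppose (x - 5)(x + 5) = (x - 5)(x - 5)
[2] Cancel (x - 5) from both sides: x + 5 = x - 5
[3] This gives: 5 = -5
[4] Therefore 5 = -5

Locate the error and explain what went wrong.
Step 2: Cancel (x - 5) from both sides: x + 5 = x - 5

Step 2 cancels (x - 5) from both sides. This is only valid if (x - 5) ≠ 0, i.e., x ≠ 5. When x = 5, both sides equal zero regardless of the other factors. The correct approach requires considering x = 5 as a separate case.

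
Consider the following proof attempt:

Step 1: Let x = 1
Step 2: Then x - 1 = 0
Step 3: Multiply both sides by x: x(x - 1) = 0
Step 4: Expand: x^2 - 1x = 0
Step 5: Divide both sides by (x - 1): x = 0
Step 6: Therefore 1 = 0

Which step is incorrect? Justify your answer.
Step 5: Divide both sides by (x - 1): x = 0

Step 5 divides both sides by (x - 1). However, since x = 1, we have (x - 1) = 0. Division by zero is undefined, making this step invalid.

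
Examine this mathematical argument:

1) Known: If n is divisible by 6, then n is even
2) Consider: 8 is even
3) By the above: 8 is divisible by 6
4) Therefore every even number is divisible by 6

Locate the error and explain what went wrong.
Step 3: By the above: 8 is divisible by 6

Step 3 commits the fallacy of affirming the consequent. The known fact 'divisible by 6 → even' does NOT imply 'even → divisible by 6'. That would be the converse, which is false. For example, 8 is even but 8 ÷ 6 = 1.33, which is not an integer.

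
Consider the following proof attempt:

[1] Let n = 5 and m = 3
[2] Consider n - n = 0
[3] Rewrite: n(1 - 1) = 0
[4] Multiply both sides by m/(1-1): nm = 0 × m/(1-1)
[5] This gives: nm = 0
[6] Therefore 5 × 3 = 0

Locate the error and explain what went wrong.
Step 4: Multiply both sides by m/(1-1): nm = 0 × m/(1-1)

Step 4 multiplies both sides by m/(1-1). However, 1-1 = 0, so this is multiplication by m/0, which is undefined. We cannot multiply by an undefined expression.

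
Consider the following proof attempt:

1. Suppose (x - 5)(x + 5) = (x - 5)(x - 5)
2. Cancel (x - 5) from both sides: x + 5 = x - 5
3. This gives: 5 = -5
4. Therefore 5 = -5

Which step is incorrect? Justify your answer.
Step 2: Cancel (x - 5) from both sides: x + 5 = x - 5

Step 2 cancels (x - 5) from both sides. This is only valid if (x - 5) ≠ 0, i.e., x ≠ 5. When x = 5, both sides equal zero regardless of the other factors. The correct approach requires considering x = 5 as a separate case.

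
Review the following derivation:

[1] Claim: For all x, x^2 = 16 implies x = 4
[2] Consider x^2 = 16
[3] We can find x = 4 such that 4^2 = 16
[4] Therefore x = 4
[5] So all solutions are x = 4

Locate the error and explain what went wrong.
Step 4: Therefore x = 4

Step 4 incorrectly concludes that x = 4 is the only solution. The proof shows that x = 4 is A solution (existence), but does not show it is the ONLY solution (uniqueness). In fact, x = -4 is also a solution since (-4)^2 = 16. Finding one solution doesn't prove there are no others.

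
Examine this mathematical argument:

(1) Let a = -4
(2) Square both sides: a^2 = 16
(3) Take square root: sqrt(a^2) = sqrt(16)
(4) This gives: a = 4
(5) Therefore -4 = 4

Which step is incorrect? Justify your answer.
Step 4: This gives: a = 4

Step 4 incorrectly states that sqrt(a^2) = a. The correct identity is sqrt(a^2) = |a|. Since a = -4 < 0, we have sqrt(a^2) = |-4| = 4, not a = -4.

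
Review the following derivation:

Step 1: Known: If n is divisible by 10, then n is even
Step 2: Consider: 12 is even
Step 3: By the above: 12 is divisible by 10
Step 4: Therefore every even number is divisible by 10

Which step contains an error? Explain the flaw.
Step 3: By the above: 12 is divisible by 10

Step 3 commits the fallacy of affirming the consequent. The known fact 'divisible by 10 → even' does NOT imply 'even → divisible by 10'. That would be the converse, which is false. For example, 12 is even but 12 ÷ 10 = 1.20, which is not an integer.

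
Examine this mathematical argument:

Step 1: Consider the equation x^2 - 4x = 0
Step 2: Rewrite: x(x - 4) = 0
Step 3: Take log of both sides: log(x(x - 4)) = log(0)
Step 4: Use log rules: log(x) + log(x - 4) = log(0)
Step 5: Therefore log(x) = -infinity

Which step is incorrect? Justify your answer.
Step 3: Take log of both sides: log(x(x - 4)) = log(0)

Step 3 takes the logarithm of both sides, resulting in log(0) on the right side. The logarithm is only defined for positive numbers; log(0) is undefined (approaches negative infinity). This operation is invalid.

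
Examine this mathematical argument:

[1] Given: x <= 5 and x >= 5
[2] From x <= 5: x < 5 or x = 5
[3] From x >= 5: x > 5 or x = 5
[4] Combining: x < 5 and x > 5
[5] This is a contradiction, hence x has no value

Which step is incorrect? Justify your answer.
Step 4: Combining: x < 5 and x > 5

Step 4 incorrectly combines the conditions. From x <= 5 and x >= 5, the intersection is x = 5. The error treats the 'or' cases as 'and' requirements. The correct conclusion is that x = 5 is the unique solution, not that no solution exists.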